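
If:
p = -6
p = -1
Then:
No Solution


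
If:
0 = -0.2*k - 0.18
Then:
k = -0.90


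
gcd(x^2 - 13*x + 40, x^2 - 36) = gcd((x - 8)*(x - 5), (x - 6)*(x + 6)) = 1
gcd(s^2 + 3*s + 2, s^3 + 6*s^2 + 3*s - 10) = s + 2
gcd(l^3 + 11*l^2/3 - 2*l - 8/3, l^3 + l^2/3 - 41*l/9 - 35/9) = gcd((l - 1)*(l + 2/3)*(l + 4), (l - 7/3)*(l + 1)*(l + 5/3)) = 1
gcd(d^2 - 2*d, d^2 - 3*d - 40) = 1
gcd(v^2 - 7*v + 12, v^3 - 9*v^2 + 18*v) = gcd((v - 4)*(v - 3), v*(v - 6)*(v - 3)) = v - 3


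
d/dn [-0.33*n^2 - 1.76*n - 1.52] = -0.66*n - 1.76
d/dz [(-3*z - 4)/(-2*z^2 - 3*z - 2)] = (6*z^2 + 9*z - (3*z + 4)*(4*z + 3) + 6)/(2*z^2 + 3*z + 2)^2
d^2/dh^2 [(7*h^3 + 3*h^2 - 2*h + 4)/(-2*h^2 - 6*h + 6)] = (-73*h^3 + 150*h^2 - 207*h - 57)/(h^6 + 9*h^5 + 18*h^4 - 27*h^3 - 54*h^2 + 81*h - 27)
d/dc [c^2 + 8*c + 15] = 2*c + 8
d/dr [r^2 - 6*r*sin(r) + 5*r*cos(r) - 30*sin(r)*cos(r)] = -5*r*sin(r) - 6*r*cos(r) + 2*r - 6*sin(r) + 5*cos(r) - 30*cos(2*r)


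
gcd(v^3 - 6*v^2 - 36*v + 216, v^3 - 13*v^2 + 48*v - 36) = v^2 - 12*v + 36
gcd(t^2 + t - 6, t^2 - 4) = t - 2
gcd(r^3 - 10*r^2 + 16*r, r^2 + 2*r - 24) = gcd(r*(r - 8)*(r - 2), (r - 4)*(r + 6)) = 1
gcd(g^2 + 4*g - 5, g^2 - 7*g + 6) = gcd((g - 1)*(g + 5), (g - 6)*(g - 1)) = g - 1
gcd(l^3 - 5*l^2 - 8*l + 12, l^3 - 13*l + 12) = l - 1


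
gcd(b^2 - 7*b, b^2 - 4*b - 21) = b - 7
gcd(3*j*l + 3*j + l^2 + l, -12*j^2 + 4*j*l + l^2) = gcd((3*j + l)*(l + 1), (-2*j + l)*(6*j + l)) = 1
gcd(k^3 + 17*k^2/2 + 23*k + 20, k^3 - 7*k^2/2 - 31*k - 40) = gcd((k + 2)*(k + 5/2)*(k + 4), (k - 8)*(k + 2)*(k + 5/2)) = k^2 + 9*k/2 + 5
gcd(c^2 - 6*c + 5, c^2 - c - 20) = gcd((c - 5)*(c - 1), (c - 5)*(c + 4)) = c - 5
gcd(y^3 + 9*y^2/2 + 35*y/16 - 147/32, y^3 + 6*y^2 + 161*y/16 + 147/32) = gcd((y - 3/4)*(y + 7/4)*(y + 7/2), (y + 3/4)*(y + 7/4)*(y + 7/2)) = y^2 + 21*y/4 + 49/8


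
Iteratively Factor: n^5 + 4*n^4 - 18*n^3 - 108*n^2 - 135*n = (n + 3)*(n^4 + n^3 - 21*n^2 - 45*n) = (n + 3)^2*(n^3 - 2*n^2 - 15*n) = n*(n + 3)^2*(n^2 - 2*n - 15) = n*(n - 5)*(n + 3)^2*(n + 3)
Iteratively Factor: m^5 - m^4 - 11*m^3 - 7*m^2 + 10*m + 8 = (m - 1)*(m^4 - 11*m^2 - 18*m - 8) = (m - 1)*(m + 1)*(m^3 - m^2 - 10*m - 8) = (m - 1)*(m + 1)*(m + 2)*(m^2 - 3*m - 4) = (m - 1)*(m + 1)^2*(m + 2)*(m - 4)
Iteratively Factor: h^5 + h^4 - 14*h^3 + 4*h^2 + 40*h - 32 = (h + 4)*(h^4 - 3*h^3 - 2*h^2 + 12*h - 8) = (h - 1)*(h + 4)*(h^3 - 2*h^2 - 4*h + 8) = (h - 2)*(h - 1)*(h + 4)*(h^2 - 4) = (h - 2)^2*(h - 1)*(h + 4)*(h + 2)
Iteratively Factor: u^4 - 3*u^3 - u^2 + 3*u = (u - 3)*(u^3 - u) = (u - 3)*(u + 1)*(u^2 - u) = (u - 3)*(u - 1)*(u + 1)*(u)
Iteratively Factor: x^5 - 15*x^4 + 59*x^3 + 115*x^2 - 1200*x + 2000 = (x - 5)*(x^4 - 10*x^3 + 9*x^2 + 160*x - 400) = (x - 5)*(x - 4)*(x^3 - 6*x^2 - 15*x + 100) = (x - 5)*(x - 4)*(x + 4)*(x^2 - 10*x + 25) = (x - 5)^2*(x - 4)*(x + 4)*(x - 5)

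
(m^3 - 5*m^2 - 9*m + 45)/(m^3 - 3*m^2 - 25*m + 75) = (m + 3)/(m + 5)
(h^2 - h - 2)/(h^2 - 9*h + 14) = (h + 1)/(h - 7)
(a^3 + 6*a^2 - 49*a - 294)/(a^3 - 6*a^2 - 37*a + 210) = (a + 7)/(a - 5)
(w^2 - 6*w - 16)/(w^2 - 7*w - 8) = (w + 2)/(w + 1)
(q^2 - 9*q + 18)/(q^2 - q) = (q^2 - 9*q + 18)/(q*(q - 1))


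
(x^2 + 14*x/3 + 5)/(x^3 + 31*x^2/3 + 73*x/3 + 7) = (3*x + 5)/(3*x^2 + 22*x + 7)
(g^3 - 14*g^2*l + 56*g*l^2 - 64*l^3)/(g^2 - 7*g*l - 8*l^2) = (g^2 - 6*g*l + 8*l^2)/(g + l)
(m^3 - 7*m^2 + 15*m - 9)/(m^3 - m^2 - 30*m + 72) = (m^2 - 4*m + 3)/(m^2 + 2*m - 24)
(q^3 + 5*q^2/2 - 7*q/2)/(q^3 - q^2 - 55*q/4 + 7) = 2*q*(q - 1)/(2*q^2 - 9*q + 4)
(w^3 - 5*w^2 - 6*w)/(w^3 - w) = (w - 6)/(w - 1)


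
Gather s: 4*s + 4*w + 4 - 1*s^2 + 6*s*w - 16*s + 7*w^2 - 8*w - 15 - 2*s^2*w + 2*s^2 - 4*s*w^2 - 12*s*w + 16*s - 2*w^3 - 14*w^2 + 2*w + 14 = s^2*(1 - 2*w) + s*(-4*w^2 - 6*w + 4) - 2*w^3 - 7*w^2 - 2*w + 3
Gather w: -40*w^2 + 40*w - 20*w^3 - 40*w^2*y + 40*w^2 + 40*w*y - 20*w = -20*w^3 - 40*w^2*y + w*(40*y + 20)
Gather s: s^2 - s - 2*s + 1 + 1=s^2 - 3*s + 2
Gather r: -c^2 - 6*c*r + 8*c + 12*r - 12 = -c^2 + 8*c + r*(12 - 6*c) - 12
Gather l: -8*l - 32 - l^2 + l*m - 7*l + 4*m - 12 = -l^2 + l*(m - 15) + 4*m - 44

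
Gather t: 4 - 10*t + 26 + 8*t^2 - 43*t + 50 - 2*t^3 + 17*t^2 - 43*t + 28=-2*t^3 + 25*t^2 - 96*t + 108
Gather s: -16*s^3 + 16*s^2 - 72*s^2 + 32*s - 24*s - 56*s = -16*s^3 - 56*s^2 - 48*s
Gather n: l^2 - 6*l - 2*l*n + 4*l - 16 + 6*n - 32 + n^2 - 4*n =l^2 - 2*l + n^2 + n*(2 - 2*l) - 48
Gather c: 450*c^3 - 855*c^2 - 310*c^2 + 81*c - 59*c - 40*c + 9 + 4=450*c^3 - 1165*c^2 - 18*c + 13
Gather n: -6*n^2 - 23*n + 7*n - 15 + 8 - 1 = -6*n^2 - 16*n - 8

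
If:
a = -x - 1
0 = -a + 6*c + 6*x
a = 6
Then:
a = 6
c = 8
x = -7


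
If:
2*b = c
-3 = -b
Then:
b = 3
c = 6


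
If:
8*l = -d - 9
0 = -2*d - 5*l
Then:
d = 45/11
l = -18/11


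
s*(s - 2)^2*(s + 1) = s^4 - 3*s^3 + 4*s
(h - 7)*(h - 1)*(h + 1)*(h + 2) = h^4 - 5*h^3 - 15*h^2 + 5*h + 14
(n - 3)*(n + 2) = n^2 - n - 6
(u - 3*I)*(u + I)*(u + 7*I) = u^3 + 5*I*u^2 + 17*u + 21*I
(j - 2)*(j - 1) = j^2 - 3*j + 2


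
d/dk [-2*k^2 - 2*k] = -4*k - 2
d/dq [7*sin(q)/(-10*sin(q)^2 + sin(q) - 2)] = 7*(10*sin(q)^2 - 2)*cos(q)/(10*sin(q)^2 - sin(q) + 2)^2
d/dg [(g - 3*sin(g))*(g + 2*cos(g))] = -(g - 3*sin(g))*(2*sin(g) - 1) - (g + 2*cos(g))*(3*cos(g) - 1)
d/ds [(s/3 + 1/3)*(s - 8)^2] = (s - 8)*(s - 2)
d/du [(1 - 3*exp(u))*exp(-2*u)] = (3*exp(u) - 2)*exp(-2*u)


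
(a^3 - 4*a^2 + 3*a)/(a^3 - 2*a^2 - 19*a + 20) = a*(a - 3)/(a^2 - a - 20)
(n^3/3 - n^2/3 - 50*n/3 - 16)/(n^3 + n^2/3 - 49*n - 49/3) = (n^3 - n^2 - 50*n - 48)/(3*n^3 + n^2 - 147*n - 49)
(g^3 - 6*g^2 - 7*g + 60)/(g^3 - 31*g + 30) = (g^2 - g - 12)/(g^2 + 5*g - 6)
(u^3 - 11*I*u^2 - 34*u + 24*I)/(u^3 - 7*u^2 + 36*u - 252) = (u^2 - 5*I*u - 4)/(u^2 + u*(-7 + 6*I) - 42*I)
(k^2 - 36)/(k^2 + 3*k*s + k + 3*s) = (k^2 - 36)/(k^2 + 3*k*s + k + 3*s)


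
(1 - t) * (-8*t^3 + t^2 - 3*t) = 8*t^4 - 9*t^3 + 4*t^2 - 3*t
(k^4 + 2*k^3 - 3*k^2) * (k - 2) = k^5 - 7*k^3 + 6*k^2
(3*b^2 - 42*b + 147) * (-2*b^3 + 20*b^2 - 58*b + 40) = -6*b^5 + 144*b^4 - 1308*b^3 + 5496*b^2 - 10206*b + 5880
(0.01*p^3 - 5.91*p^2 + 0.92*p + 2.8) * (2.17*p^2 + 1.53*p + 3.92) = 0.0217*p^5 - 12.8094*p^4 - 7.0067*p^3 - 15.6836*p^2 + 7.8904*p + 10.976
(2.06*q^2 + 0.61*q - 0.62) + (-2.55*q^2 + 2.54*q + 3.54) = -0.49*q^2 + 3.15*q + 2.92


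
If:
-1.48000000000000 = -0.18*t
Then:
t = 8.22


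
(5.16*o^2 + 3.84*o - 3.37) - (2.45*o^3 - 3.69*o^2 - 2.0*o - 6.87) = -2.45*o^3 + 8.85*o^2 + 5.84*o + 3.5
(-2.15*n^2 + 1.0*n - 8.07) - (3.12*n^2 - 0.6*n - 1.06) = -5.27*n^2 + 1.6*n - 7.01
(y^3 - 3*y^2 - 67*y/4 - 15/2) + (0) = y^3 - 3*y^2 - 67*y/4 - 15/2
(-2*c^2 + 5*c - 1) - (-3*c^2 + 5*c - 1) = c^2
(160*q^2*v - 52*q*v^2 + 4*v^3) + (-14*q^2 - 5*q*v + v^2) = 160*q^2*v - 14*q^2 - 52*q*v^2 - 5*q*v + 4*v^3 + v^2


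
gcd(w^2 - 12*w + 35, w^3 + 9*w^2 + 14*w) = 1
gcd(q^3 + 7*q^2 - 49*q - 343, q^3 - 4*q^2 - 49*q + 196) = q^2 - 49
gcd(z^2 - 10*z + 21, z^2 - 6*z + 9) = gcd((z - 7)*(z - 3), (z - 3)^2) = z - 3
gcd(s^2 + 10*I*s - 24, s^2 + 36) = s + 6*I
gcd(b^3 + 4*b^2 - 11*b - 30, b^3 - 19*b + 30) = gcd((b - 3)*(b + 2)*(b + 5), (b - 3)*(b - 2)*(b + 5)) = b^2 + 2*b - 15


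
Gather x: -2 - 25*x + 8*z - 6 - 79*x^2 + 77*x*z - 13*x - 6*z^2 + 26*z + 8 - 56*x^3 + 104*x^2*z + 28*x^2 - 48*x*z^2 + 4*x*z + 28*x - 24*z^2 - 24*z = -56*x^3 + x^2*(104*z - 51) + x*(-48*z^2 + 81*z - 10) - 30*z^2 + 10*z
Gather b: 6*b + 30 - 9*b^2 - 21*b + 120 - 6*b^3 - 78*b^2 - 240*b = -6*b^3 - 87*b^2 - 255*b + 150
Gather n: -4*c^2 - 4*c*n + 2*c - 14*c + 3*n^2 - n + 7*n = -4*c^2 - 12*c + 3*n^2 + n*(6 - 4*c)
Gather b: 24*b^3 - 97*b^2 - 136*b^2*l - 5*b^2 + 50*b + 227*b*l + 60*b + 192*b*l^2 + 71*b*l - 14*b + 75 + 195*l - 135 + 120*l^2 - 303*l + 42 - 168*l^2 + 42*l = 24*b^3 + b^2*(-136*l - 102) + b*(192*l^2 + 298*l + 96) - 48*l^2 - 66*l - 18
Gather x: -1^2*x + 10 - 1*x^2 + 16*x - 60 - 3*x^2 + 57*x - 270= -4*x^2 + 72*x - 320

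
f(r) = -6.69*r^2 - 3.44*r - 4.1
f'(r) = -13.38*r - 3.44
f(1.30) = -19.88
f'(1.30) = -20.83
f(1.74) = -30.34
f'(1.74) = -26.72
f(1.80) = -31.97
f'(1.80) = -27.52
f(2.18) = -43.39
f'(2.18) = -32.61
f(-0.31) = -3.68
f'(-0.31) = 0.71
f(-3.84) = -89.54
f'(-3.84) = 47.94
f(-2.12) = -26.87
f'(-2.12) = 24.93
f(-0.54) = -4.19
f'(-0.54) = 3.79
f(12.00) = -1008.74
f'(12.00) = -164.00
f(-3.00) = -53.99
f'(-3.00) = 36.70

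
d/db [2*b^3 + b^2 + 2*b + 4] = 6*b^2 + 2*b + 2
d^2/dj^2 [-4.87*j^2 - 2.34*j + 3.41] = -9.74000000000000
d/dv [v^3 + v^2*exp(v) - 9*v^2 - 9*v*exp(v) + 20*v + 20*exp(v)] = v^2*exp(v) + 3*v^2 - 7*v*exp(v) - 18*v + 11*exp(v) + 20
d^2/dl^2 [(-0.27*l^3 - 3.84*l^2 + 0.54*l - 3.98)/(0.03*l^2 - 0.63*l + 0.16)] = (2.16840434497101e-19*l^5 - 0.355914*l^3 + 0.252396*l^2 + 0.394308*l - 3.20886)/(2.7e-5*l^6 - 0.001701*l^5 + 0.036153*l^4 - 0.268191*l^3 + 0.192816*l^2 - 0.048384*l + 0.004096)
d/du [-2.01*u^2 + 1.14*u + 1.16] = 1.14 - 4.02*u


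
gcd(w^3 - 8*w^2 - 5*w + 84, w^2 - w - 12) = w^2 - w - 12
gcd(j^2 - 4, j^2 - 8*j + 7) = 1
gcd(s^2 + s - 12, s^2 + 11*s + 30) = 1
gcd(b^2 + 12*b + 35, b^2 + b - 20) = b + 5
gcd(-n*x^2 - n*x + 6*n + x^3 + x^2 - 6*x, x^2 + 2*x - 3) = x + 3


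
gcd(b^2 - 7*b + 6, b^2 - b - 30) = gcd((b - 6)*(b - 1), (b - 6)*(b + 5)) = b - 6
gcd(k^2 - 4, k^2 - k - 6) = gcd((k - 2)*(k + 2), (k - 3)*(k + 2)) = k + 2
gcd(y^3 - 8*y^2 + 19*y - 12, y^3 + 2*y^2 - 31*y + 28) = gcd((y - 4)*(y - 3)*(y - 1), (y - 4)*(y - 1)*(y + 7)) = y^2 - 5*y + 4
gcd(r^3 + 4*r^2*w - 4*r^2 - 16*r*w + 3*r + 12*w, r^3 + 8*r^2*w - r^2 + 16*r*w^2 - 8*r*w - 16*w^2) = r^2 + 4*r*w - r - 4*w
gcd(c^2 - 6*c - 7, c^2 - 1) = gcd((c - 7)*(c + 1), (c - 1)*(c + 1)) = c + 1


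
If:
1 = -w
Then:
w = -1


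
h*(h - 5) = h^2 - 5*h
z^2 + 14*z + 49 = (z + 7)^2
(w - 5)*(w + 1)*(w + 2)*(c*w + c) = c*w^4 - c*w^3 - 15*c*w^2 - 23*c*w - 10*c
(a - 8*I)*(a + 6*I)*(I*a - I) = I*a^3 + 2*a^2 - I*a^2 - 2*a + 48*I*a - 48*I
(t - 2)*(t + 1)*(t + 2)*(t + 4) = t^4 + 5*t^3 - 20*t - 16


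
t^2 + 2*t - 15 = (t - 3)*(t + 5)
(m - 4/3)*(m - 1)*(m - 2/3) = m^3 - 3*m^2 + 26*m/9 - 8/9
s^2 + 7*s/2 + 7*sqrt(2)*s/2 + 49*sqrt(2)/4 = (s + 7/2)*(s + 7*sqrt(2)/2)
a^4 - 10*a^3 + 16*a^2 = a^2*(a - 8)*(a - 2)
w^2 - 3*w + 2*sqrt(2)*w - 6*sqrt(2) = (w - 3)*(w + 2*sqrt(2))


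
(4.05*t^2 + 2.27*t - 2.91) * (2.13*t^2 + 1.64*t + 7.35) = 8.6265*t^4 + 11.4771*t^3 + 27.292*t^2 + 11.9121*t - 21.3885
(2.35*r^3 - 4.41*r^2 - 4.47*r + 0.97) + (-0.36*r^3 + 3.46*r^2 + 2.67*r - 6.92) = 1.99*r^3 - 0.95*r^2 - 1.8*r - 5.95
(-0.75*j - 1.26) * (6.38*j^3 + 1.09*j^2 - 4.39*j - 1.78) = -4.785*j^4 - 8.8563*j^3 + 1.9191*j^2 + 6.8664*j + 2.2428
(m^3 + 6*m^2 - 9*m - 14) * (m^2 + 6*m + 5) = m^5 + 12*m^4 + 32*m^3 - 38*m^2 - 129*m - 70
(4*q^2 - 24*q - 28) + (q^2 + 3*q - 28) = 5*q^2 - 21*q - 56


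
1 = 1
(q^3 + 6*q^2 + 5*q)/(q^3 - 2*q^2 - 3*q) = (q + 5)/(q - 3)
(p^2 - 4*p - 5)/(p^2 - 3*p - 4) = (p - 5)/(p - 4)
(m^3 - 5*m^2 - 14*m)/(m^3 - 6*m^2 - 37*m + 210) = m*(m + 2)/(m^2 + m - 30)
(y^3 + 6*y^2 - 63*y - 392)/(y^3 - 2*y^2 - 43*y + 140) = (y^2 - y - 56)/(y^2 - 9*y + 20)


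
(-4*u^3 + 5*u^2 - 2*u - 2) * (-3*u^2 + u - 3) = 12*u^5 - 19*u^4 + 23*u^3 - 11*u^2 + 4*u + 6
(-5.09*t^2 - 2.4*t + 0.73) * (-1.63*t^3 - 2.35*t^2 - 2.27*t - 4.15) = 8.2967*t^5 + 15.8735*t^4 + 16.0044*t^3 + 24.856*t^2 + 8.3029*t - 3.0295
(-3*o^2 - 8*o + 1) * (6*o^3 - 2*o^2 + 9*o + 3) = -18*o^5 - 42*o^4 - 5*o^3 - 83*o^2 - 15*o + 3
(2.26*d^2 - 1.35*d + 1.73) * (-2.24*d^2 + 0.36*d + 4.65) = -5.0624*d^4 + 3.8376*d^3 + 6.1478*d^2 - 5.6547*d + 8.0445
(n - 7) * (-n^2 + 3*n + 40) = -n^3 + 10*n^2 + 19*n - 280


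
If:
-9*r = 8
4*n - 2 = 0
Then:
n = 1/2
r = -8/9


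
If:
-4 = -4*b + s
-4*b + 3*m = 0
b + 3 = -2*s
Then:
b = 5/9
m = 20/27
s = -16/9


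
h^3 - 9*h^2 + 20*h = h*(h - 5)*(h - 4)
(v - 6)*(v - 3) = v^2 - 9*v + 18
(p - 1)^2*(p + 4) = p^3 + 2*p^2 - 7*p + 4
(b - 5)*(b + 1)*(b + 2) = b^3 - 2*b^2 - 13*b - 10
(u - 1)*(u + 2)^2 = u^3 + 3*u^2 - 4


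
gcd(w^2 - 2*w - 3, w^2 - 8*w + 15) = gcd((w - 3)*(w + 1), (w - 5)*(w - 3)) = w - 3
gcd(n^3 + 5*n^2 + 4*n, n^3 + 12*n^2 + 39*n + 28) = n^2 + 5*n + 4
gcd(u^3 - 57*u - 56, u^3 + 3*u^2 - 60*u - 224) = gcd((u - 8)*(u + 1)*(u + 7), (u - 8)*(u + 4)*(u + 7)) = u^2 - u - 56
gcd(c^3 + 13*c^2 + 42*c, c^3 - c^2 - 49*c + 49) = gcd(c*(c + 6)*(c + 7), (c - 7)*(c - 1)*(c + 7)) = c + 7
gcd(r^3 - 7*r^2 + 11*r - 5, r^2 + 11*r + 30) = 1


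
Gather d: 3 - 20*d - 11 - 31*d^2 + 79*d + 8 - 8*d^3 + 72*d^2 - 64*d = -8*d^3 + 41*d^2 - 5*d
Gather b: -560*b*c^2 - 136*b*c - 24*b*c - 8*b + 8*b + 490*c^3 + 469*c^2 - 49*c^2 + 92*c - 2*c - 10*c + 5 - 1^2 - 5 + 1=b*(-560*c^2 - 160*c) + 490*c^3 + 420*c^2 + 80*c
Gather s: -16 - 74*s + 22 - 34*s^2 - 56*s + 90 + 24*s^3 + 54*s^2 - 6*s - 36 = 24*s^3 + 20*s^2 - 136*s + 60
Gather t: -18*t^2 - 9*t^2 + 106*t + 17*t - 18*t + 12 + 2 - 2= -27*t^2 + 105*t + 12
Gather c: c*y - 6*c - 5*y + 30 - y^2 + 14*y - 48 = c*(y - 6) - y^2 + 9*y - 18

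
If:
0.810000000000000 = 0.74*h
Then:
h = 1.09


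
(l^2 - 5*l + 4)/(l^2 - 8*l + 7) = (l - 4)/(l - 7)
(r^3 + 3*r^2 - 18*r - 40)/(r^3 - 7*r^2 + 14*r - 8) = (r^2 + 7*r + 10)/(r^2 - 3*r + 2)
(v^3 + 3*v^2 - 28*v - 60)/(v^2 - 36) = (v^2 - 3*v - 10)/(v - 6)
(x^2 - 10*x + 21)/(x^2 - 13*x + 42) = (x - 3)/(x - 6)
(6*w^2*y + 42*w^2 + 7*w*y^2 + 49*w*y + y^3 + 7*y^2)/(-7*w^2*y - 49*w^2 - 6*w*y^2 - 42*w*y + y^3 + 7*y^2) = (6*w + y)/(-7*w + y)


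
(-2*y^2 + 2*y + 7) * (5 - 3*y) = 6*y^3 - 16*y^2 - 11*y + 35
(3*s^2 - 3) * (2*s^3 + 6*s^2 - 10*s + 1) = 6*s^5 + 18*s^4 - 36*s^3 - 15*s^2 + 30*s - 3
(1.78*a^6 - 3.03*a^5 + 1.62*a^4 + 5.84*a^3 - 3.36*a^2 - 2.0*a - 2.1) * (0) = 0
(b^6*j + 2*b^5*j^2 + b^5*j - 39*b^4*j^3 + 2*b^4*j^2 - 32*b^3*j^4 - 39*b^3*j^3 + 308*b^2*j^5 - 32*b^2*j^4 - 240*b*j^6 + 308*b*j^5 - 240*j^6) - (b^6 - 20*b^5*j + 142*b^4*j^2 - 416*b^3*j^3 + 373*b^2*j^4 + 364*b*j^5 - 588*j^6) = b^6*j - b^6 + 2*b^5*j^2 + 21*b^5*j - 39*b^4*j^3 - 140*b^4*j^2 - 32*b^3*j^4 + 377*b^3*j^3 + 308*b^2*j^5 - 405*b^2*j^4 - 240*b*j^6 - 56*b*j^5 + 348*j^6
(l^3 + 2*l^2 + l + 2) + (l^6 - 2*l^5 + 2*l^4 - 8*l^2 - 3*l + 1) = l^6 - 2*l^5 + 2*l^4 + l^3 - 6*l^2 - 2*l + 3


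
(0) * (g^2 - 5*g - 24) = 0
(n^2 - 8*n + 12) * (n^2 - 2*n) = n^4 - 10*n^3 + 28*n^2 - 24*n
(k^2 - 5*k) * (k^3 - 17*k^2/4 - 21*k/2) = k^5 - 37*k^4/4 + 43*k^3/4 + 105*k^2/2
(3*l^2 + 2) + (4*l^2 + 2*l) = 7*l^2 + 2*l + 2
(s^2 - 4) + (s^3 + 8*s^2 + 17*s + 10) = s^3 + 9*s^2 + 17*s + 6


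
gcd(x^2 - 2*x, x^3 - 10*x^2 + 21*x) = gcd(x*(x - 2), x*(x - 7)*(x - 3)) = x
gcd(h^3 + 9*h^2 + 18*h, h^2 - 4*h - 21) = h + 3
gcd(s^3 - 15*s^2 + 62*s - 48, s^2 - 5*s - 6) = s - 6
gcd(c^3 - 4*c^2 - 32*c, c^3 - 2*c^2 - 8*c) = c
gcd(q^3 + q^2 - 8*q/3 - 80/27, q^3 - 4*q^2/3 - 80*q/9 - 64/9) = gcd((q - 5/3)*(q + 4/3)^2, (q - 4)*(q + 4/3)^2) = q^2 + 8*q/3 + 16/9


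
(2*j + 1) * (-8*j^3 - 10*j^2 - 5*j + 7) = -16*j^4 - 28*j^3 - 20*j^2 + 9*j + 7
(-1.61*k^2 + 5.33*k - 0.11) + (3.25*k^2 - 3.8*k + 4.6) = 1.64*k^2 + 1.53*k + 4.49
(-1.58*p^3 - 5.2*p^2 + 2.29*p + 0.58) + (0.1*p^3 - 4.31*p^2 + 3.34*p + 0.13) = -1.48*p^3 - 9.51*p^2 + 5.63*p + 0.71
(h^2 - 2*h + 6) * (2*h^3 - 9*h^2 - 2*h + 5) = 2*h^5 - 13*h^4 + 28*h^3 - 45*h^2 - 22*h + 30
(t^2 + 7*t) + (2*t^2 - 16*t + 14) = 3*t^2 - 9*t + 14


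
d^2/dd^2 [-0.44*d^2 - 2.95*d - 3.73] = -0.880000000000000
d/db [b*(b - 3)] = 2*b - 3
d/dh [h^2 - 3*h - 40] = 2*h - 3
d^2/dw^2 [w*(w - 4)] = 2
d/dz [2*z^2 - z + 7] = 4*z - 1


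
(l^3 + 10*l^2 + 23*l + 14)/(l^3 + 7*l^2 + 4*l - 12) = (l^2 + 8*l + 7)/(l^2 + 5*l - 6)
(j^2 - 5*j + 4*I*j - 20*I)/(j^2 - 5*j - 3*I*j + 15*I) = (j + 4*I)/(j - 3*I)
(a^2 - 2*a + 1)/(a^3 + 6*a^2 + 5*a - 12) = (a - 1)/(a^2 + 7*a + 12)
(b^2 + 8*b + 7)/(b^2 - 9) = (b^2 + 8*b + 7)/(b^2 - 9)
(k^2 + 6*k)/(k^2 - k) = (k + 6)/(k - 1)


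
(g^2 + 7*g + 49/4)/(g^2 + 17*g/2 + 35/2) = (g + 7/2)/(g + 5)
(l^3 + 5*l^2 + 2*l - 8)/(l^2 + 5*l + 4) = (l^2 + l - 2)/(l + 1)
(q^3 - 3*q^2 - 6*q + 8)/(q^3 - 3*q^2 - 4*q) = (q^2 + q - 2)/(q*(q + 1))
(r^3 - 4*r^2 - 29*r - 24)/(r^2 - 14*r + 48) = (r^2 + 4*r + 3)/(r - 6)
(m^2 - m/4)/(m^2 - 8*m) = (m - 1/4)/(m - 8)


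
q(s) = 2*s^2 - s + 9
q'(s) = 4*s - 1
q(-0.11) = 9.13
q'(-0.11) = -1.44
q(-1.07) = 12.36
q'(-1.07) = -5.28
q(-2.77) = 27.12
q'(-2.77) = -12.08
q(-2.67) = 25.93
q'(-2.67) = -11.68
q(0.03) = 8.97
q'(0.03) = -0.88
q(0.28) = 8.88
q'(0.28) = 0.12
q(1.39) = 11.47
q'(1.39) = 4.56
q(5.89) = 72.49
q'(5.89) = 22.56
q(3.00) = 24.00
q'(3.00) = 11.00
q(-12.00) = 309.00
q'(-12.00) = -49.00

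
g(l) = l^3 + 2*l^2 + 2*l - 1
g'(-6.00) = 86.00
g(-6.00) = -157.00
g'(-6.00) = 86.00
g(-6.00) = -157.00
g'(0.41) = 4.14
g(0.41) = 0.23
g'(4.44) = 78.90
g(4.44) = 134.84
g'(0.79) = 7.03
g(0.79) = 2.32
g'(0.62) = 5.63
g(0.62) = 1.25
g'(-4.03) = 34.60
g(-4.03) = -42.03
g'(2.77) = 36.10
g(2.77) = 41.14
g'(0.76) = 6.77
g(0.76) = 2.11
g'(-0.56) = 0.70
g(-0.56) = -1.67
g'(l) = 3*l^2 + 4*l + 2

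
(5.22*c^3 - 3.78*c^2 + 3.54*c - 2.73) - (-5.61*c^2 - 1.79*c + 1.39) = 5.22*c^3 + 1.83*c^2 + 5.33*c - 4.12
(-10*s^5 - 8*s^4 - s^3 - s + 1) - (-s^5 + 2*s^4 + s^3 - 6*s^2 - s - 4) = -9*s^5 - 10*s^4 - 2*s^3 + 6*s^2 + 5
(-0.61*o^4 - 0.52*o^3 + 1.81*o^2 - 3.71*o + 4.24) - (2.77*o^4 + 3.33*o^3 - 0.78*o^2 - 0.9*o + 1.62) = -3.38*o^4 - 3.85*o^3 + 2.59*o^2 - 2.81*o + 2.62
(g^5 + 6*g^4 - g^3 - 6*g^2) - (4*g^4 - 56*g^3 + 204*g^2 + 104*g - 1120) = g^5 + 2*g^4 + 55*g^3 - 210*g^2 - 104*g + 1120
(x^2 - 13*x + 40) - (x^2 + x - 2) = 42 - 14*x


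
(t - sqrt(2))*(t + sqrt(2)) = t^2 - 2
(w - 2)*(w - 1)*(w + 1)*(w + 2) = w^4 - 5*w^2 + 4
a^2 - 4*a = a*(a - 4)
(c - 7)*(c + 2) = c^2 - 5*c - 14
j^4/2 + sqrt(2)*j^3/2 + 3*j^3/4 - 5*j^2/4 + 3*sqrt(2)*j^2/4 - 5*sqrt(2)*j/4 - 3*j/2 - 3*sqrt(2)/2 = (j/2 + 1/2)*(j - 3/2)*(j + 2)*(j + sqrt(2))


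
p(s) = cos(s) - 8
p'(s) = -sin(s)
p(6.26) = -7.00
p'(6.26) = 0.02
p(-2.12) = -8.52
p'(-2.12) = 0.85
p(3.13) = -9.00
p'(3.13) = -0.01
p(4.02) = -8.64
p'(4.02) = 0.77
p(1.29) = -7.72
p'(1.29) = -0.96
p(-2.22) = -8.60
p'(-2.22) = 0.80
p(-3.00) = -8.99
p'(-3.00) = 0.14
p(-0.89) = -7.37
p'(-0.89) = 0.78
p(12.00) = -7.16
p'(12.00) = 0.54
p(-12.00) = -7.16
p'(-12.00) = -0.54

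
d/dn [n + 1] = 1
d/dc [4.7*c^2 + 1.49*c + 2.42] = 9.4*c + 1.49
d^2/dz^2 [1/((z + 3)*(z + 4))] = 2*((z + 3)^2 + (z + 3)*(z + 4) + (z + 4)^2)/((z + 3)^3*(z + 4)^3)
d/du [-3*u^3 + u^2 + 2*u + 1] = -9*u^2 + 2*u + 2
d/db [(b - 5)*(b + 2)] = 2*b - 3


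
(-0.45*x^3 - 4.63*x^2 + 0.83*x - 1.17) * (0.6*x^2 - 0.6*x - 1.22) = -0.27*x^5 - 2.508*x^4 + 3.825*x^3 + 4.4486*x^2 - 0.3106*x + 1.4274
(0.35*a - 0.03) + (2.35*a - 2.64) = 2.7*a - 2.67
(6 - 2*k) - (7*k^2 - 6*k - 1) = -7*k^2 + 4*k + 7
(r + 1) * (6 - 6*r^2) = -6*r^3 - 6*r^2 + 6*r + 6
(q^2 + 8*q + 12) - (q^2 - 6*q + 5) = 14*q + 7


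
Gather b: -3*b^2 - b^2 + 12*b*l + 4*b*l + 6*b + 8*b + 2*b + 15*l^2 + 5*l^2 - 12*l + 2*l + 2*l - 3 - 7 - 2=-4*b^2 + b*(16*l + 16) + 20*l^2 - 8*l - 12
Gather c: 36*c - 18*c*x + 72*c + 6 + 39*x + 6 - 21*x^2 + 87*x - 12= c*(108 - 18*x) - 21*x^2 + 126*x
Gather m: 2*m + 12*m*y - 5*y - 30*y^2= m*(12*y + 2) - 30*y^2 - 5*y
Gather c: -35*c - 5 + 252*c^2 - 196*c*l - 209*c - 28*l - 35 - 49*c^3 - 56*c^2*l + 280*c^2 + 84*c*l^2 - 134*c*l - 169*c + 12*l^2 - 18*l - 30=-49*c^3 + c^2*(532 - 56*l) + c*(84*l^2 - 330*l - 413) + 12*l^2 - 46*l - 70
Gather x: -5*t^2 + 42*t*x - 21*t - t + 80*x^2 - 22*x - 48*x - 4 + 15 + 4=-5*t^2 - 22*t + 80*x^2 + x*(42*t - 70) + 15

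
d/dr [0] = 0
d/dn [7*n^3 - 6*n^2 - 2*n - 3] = 21*n^2 - 12*n - 2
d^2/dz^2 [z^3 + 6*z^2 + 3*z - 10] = 6*z + 12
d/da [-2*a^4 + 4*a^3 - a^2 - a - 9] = -8*a^3 + 12*a^2 - 2*a - 1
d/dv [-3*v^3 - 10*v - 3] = -9*v^2 - 10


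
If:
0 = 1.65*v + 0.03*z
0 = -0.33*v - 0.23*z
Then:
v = 0.00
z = 0.00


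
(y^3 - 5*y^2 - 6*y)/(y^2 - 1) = y*(y - 6)/(y - 1)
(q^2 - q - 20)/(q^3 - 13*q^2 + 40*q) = (q + 4)/(q*(q - 8))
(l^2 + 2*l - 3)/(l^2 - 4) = (l^2 + 2*l - 3)/(l^2 - 4)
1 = 1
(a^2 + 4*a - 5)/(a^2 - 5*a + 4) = (a + 5)/(a - 4)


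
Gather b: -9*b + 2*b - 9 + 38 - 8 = 21 - 7*b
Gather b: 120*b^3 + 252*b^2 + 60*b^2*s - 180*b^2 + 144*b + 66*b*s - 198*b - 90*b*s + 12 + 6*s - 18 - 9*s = 120*b^3 + b^2*(60*s + 72) + b*(-24*s - 54) - 3*s - 6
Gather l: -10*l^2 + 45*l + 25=-10*l^2 + 45*l + 25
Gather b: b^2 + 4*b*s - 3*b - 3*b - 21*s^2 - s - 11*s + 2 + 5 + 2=b^2 + b*(4*s - 6) - 21*s^2 - 12*s + 9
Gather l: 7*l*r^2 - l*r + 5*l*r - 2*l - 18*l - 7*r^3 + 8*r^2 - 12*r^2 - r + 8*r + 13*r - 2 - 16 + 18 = l*(7*r^2 + 4*r - 20) - 7*r^3 - 4*r^2 + 20*r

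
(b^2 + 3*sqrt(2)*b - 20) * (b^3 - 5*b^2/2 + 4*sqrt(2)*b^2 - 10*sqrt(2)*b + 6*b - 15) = b^5 - 5*b^4/2 + 7*sqrt(2)*b^4 - 35*sqrt(2)*b^3/2 + 10*b^3 - 62*sqrt(2)*b^2 - 25*b^2 - 120*b + 155*sqrt(2)*b + 300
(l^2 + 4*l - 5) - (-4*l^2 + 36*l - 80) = 5*l^2 - 32*l + 75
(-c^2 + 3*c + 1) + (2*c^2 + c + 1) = c^2 + 4*c + 2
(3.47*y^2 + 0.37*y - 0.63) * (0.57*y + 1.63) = 1.9779*y^3 + 5.867*y^2 + 0.244*y - 1.0269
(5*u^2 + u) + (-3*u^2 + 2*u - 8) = 2*u^2 + 3*u - 8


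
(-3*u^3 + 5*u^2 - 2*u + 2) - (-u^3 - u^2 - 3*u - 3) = -2*u^3 + 6*u^2 + u + 5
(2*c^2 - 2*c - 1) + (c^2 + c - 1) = 3*c^2 - c - 2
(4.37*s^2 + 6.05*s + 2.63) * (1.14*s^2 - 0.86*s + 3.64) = 4.9818*s^4 + 3.1388*s^3 + 13.702*s^2 + 19.7602*s + 9.5732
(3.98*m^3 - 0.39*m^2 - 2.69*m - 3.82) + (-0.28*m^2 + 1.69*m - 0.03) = 3.98*m^3 - 0.67*m^2 - 1.0*m - 3.85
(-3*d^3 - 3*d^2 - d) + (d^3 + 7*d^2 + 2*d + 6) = -2*d^3 + 4*d^2 + d + 6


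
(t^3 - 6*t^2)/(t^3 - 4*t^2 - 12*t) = t/(t + 2)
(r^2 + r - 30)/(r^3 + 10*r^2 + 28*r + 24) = (r - 5)/(r^2 + 4*r + 4)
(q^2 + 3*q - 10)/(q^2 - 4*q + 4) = (q + 5)/(q - 2)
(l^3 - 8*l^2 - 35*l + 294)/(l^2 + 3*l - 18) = (l^2 - 14*l + 49)/(l - 3)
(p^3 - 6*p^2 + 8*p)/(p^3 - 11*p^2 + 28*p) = (p - 2)/(p - 7)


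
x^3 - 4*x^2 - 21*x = x*(x - 7)*(x + 3)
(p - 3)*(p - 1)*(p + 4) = p^3 - 13*p + 12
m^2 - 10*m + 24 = (m - 6)*(m - 4)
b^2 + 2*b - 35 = (b - 5)*(b + 7)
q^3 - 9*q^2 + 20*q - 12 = (q - 6)*(q - 2)*(q - 1)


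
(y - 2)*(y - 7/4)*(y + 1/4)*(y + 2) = y^4 - 3*y^3/2 - 71*y^2/16 + 6*y + 7/4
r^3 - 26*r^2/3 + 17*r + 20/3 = (r - 5)*(r - 4)*(r + 1/3)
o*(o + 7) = o^2 + 7*o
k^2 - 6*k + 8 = (k - 4)*(k - 2)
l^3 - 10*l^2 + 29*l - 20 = (l - 5)*(l - 4)*(l - 1)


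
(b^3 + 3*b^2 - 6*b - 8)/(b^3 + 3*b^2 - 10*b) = (b^2 + 5*b + 4)/(b*(b + 5))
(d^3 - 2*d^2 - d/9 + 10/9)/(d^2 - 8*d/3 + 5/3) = d + 2/3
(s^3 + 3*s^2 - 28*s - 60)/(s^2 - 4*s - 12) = (s^2 + s - 30)/(s - 6)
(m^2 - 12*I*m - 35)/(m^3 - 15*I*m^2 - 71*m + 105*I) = 1/(m - 3*I)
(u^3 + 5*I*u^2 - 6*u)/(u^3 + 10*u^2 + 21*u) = (u^2 + 5*I*u - 6)/(u^2 + 10*u + 21)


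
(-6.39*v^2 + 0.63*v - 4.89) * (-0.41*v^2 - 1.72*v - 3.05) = 2.6199*v^4 + 10.7325*v^3 + 20.4108*v^2 + 6.4893*v + 14.9145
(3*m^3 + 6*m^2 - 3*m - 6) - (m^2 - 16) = 3*m^3 + 5*m^2 - 3*m + 10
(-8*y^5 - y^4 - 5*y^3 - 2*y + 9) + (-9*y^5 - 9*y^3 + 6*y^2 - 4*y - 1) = -17*y^5 - y^4 - 14*y^3 + 6*y^2 - 6*y + 8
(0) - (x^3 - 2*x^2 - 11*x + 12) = -x^3 + 2*x^2 + 11*x - 12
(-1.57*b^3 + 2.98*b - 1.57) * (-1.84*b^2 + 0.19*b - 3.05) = 2.8888*b^5 - 0.2983*b^4 - 0.6947*b^3 + 3.455*b^2 - 9.3873*b + 4.7885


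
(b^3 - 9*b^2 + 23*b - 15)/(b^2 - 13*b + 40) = (b^2 - 4*b + 3)/(b - 8)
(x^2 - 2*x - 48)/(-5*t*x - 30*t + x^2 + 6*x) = (x - 8)/(-5*t + x)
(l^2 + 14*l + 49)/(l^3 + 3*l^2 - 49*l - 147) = (l + 7)/(l^2 - 4*l - 21)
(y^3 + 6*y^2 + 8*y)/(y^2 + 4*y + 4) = y*(y + 4)/(y + 2)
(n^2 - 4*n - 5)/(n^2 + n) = (n - 5)/n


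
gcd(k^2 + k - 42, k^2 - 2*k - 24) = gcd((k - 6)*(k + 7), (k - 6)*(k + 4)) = k - 6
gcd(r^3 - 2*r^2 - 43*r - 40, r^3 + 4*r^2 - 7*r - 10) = r^2 + 6*r + 5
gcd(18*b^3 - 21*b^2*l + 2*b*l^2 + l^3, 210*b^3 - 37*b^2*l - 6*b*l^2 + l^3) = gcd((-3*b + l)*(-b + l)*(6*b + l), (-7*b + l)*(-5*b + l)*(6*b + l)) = 6*b + l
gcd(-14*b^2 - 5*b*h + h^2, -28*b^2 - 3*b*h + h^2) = 7*b - h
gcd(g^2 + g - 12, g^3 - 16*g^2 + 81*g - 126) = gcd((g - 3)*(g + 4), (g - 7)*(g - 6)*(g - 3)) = g - 3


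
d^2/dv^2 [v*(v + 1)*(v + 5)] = 6*v + 12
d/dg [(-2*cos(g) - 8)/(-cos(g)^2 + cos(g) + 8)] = 2*(cos(g)^2 + 8*cos(g) + 4)*sin(g)/(sin(g)^2 + cos(g) + 7)^2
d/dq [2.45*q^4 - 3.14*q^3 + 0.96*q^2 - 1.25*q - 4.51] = 9.8*q^3 - 9.42*q^2 + 1.92*q - 1.25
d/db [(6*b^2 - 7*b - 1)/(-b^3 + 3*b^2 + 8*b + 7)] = (6*b^4 - 14*b^3 + 66*b^2 + 90*b - 41)/(b^6 - 6*b^5 - 7*b^4 + 34*b^3 + 106*b^2 + 112*b + 49)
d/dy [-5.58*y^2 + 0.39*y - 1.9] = 0.39 - 11.16*y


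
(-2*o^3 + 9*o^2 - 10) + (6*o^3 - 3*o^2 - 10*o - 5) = 4*o^3 + 6*o^2 - 10*o - 15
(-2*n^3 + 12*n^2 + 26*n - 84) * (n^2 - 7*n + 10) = -2*n^5 + 26*n^4 - 78*n^3 - 146*n^2 + 848*n - 840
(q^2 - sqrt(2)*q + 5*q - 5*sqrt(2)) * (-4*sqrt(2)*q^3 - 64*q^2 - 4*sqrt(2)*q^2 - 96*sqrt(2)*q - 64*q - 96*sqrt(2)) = -4*sqrt(2)*q^5 - 56*q^4 - 24*sqrt(2)*q^4 - 336*q^3 - 52*sqrt(2)*q^3 - 192*sqrt(2)*q^2 - 88*q^2 - 160*sqrt(2)*q + 1152*q + 960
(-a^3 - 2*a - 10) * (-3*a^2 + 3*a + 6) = 3*a^5 - 3*a^4 + 24*a^2 - 42*a - 60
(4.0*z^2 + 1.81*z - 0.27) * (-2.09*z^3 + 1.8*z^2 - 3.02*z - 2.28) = -8.36*z^5 + 3.4171*z^4 - 8.2577*z^3 - 15.0722*z^2 - 3.3114*z + 0.6156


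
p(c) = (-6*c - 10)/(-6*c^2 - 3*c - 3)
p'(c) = (-6*c - 10)*(12*c + 3)/(-6*c^2 - 3*c - 3)^2 - 6/(-6*c^2 - 3*c - 3) = 4*(-3*c^2 - 10*c - 1)/(3*(4*c^4 + 4*c^3 + 5*c^2 + 2*c + 1))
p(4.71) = 0.25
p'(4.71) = -0.06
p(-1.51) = 0.08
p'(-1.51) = 0.59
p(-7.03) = -0.12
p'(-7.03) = -0.01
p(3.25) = 0.39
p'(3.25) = -0.13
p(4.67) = 0.26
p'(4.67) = -0.06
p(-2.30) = -0.14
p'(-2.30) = 0.09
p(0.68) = 1.80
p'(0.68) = -1.81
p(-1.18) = 0.37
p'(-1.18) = 1.30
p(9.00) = 0.12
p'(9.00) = -0.02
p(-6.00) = -0.13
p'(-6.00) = -0.01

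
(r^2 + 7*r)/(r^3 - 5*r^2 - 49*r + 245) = r/(r^2 - 12*r + 35)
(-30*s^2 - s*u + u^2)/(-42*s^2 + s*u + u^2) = (5*s + u)/(7*s + u)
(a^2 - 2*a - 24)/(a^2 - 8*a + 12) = (a + 4)/(a - 2)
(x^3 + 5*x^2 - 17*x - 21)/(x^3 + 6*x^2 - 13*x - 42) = (x + 1)/(x + 2)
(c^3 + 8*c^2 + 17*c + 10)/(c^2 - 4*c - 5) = (c^2 + 7*c + 10)/(c - 5)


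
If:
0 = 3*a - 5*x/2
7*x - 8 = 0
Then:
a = 20/21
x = 8/7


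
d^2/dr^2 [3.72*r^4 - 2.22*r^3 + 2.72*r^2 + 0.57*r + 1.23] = 44.64*r^2 - 13.32*r + 5.44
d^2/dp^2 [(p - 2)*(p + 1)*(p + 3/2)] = 6*p + 1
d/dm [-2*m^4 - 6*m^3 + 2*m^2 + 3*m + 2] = -8*m^3 - 18*m^2 + 4*m + 3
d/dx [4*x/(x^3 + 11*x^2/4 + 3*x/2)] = -(128*x + 176)/(4*x^2 + 11*x + 6)^2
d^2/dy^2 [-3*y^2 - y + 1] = -6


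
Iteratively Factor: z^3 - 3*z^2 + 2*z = (z - 1)*(z^2 - 2*z) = z*(z - 1)*(z - 2)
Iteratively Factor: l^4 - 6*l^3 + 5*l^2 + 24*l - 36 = (l - 2)*(l^3 - 4*l^2 - 3*l + 18) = (l - 3)*(l - 2)*(l^2 - l - 6) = (l - 3)^2*(l - 2)*(l + 2)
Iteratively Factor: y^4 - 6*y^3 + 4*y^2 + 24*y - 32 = (y + 2)*(y^3 - 8*y^2 + 20*y - 16) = (y - 2)*(y + 2)*(y^2 - 6*y + 8) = (y - 2)^2*(y + 2)*(y - 4)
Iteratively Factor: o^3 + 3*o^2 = (o)*(o^2 + 3*o) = o^2*(o + 3)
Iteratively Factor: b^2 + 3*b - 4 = (b - 1)*(b + 4)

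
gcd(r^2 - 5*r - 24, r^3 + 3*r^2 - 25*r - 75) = r + 3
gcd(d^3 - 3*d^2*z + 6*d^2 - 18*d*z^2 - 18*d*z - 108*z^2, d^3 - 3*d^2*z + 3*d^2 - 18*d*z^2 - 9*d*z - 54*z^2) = -d^2 + 3*d*z + 18*z^2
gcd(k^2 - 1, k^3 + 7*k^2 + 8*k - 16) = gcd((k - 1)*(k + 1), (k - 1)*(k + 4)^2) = k - 1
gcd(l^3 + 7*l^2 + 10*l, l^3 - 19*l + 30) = l + 5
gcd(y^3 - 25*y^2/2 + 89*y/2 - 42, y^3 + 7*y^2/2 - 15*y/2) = y - 3/2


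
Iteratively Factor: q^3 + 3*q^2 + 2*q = (q)*(q^2 + 3*q + 2) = q*(q + 2)*(q + 1)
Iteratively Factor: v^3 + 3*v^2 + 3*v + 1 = (v + 1)*(v^2 + 2*v + 1) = (v + 1)^2*(v + 1)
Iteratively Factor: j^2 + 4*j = (j + 4)*(j)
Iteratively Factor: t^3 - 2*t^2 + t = (t - 1)*(t^2 - t) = t*(t - 1)*(t - 1)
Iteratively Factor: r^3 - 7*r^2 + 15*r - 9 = (r - 3)*(r^2 - 4*r + 3) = (r - 3)^2*(r - 1)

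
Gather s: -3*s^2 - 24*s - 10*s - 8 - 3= -3*s^2 - 34*s - 11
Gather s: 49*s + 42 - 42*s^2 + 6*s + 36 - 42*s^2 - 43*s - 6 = -84*s^2 + 12*s + 72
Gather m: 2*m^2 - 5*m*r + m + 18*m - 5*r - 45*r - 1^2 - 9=2*m^2 + m*(19 - 5*r) - 50*r - 10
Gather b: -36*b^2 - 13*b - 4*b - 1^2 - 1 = -36*b^2 - 17*b - 2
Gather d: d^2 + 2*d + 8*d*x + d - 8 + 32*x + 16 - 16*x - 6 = d^2 + d*(8*x + 3) + 16*x + 2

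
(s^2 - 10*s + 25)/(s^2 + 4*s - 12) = (s^2 - 10*s + 25)/(s^2 + 4*s - 12)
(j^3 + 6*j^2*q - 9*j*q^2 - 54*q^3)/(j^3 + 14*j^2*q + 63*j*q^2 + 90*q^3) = (j - 3*q)/(j + 5*q)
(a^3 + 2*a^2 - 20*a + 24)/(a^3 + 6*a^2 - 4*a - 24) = (a - 2)/(a + 2)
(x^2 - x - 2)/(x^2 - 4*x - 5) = (x - 2)/(x - 5)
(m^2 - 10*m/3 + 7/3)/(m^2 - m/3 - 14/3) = (m - 1)/(m + 2)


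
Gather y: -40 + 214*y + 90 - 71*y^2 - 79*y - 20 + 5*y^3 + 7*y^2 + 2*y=5*y^3 - 64*y^2 + 137*y + 30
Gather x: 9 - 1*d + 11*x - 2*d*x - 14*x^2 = -d - 14*x^2 + x*(11 - 2*d) + 9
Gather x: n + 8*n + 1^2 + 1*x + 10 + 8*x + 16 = 9*n + 9*x + 27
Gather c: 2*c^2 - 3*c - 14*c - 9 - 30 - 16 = 2*c^2 - 17*c - 55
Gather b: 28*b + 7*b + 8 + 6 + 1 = 35*b + 15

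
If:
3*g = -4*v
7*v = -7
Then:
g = 4/3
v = -1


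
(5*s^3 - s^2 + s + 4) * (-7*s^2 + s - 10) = -35*s^5 + 12*s^4 - 58*s^3 - 17*s^2 - 6*s - 40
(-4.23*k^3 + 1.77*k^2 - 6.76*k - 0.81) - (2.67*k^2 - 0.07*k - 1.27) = -4.23*k^3 - 0.9*k^2 - 6.69*k + 0.46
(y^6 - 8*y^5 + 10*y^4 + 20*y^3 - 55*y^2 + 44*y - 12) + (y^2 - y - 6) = y^6 - 8*y^5 + 10*y^4 + 20*y^3 - 54*y^2 + 43*y - 18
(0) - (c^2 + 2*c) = -c^2 - 2*c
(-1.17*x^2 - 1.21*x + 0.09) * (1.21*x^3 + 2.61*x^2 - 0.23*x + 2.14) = -1.4157*x^5 - 4.5178*x^4 - 2.7801*x^3 - 1.9906*x^2 - 2.6101*x + 0.1926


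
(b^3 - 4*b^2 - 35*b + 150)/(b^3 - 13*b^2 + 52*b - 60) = (b^2 + b - 30)/(b^2 - 8*b + 12)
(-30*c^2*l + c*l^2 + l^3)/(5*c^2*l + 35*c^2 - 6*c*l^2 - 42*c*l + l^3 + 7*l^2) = l*(-6*c - l)/(c*l + 7*c - l^2 - 7*l)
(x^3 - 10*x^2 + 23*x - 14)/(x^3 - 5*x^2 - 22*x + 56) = (x - 1)/(x + 4)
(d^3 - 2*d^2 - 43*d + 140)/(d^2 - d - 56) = (d^2 - 9*d + 20)/(d - 8)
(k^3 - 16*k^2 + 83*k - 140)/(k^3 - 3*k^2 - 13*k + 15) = (k^2 - 11*k + 28)/(k^2 + 2*k - 3)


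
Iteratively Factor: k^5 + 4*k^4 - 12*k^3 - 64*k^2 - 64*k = (k - 4)*(k^4 + 8*k^3 + 20*k^2 + 16*k) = k*(k - 4)*(k^3 + 8*k^2 + 20*k + 16) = k*(k - 4)*(k + 2)*(k^2 + 6*k + 8) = k*(k - 4)*(k + 2)^2*(k + 4)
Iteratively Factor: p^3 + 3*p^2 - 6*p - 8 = (p + 1)*(p^2 + 2*p - 8) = (p + 1)*(p + 4)*(p - 2)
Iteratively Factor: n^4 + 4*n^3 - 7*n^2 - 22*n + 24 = (n - 2)*(n^3 + 6*n^2 + 5*n - 12) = (n - 2)*(n + 4)*(n^2 + 2*n - 3) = (n - 2)*(n + 3)*(n + 4)*(n - 1)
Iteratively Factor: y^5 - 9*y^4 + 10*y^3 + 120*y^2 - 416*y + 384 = (y + 4)*(y^4 - 13*y^3 + 62*y^2 - 128*y + 96) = (y - 2)*(y + 4)*(y^3 - 11*y^2 + 40*y - 48) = (y - 4)*(y - 2)*(y + 4)*(y^2 - 7*y + 12) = (y - 4)*(y - 3)*(y - 2)*(y + 4)*(y - 4)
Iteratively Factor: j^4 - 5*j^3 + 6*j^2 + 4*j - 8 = (j + 1)*(j^3 - 6*j^2 + 12*j - 8) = (j - 2)*(j + 1)*(j^2 - 4*j + 4) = (j - 2)^2*(j + 1)*(j - 2)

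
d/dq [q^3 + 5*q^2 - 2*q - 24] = 3*q^2 + 10*q - 2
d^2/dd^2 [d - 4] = 0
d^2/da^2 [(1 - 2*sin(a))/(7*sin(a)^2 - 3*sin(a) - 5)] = (-98*sin(a)^5 + 154*sin(a)^4 - 287*sin(a)^3 - 115*sin(a)^2 + 481*sin(a) - 148)/(-7*sin(a)^2 + 3*sin(a) + 5)^3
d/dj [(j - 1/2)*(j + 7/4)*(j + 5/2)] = 3*j^2 + 15*j/2 + 9/4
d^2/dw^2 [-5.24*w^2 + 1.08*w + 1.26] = -10.4800000000000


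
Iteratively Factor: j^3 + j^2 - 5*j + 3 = (j + 3)*(j^2 - 2*j + 1) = (j - 1)*(j + 3)*(j - 1)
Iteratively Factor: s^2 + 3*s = (s)*(s + 3)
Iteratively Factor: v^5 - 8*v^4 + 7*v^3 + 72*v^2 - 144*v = (v - 4)*(v^4 - 4*v^3 - 9*v^2 + 36*v) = (v - 4)*(v + 3)*(v^3 - 7*v^2 + 12*v) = (v - 4)^2*(v + 3)*(v^2 - 3*v) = (v - 4)^2*(v - 3)*(v + 3)*(v)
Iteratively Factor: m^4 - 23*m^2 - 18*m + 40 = (m - 5)*(m^3 + 5*m^2 + 2*m - 8) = (m - 5)*(m + 4)*(m^2 + m - 2) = (m - 5)*(m + 2)*(m + 4)*(m - 1)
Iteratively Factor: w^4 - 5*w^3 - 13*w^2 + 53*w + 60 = (w - 5)*(w^3 - 13*w - 12) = (w - 5)*(w + 3)*(w^2 - 3*w - 4) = (w - 5)*(w - 4)*(w + 3)*(w + 1)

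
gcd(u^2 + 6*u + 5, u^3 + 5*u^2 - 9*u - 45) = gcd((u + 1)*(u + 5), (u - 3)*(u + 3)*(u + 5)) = u + 5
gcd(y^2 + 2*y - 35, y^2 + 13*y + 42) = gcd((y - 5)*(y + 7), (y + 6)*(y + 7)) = y + 7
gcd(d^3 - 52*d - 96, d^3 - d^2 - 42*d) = d + 6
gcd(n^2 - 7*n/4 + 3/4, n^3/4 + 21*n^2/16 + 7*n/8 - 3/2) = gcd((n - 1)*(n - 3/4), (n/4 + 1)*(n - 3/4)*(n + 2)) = n - 3/4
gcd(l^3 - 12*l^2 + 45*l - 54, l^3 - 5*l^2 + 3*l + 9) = l^2 - 6*l + 9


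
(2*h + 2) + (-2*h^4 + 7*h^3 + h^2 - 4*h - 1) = -2*h^4 + 7*h^3 + h^2 - 2*h + 1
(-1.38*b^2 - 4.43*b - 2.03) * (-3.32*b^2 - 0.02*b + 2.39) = 4.5816*b^4 + 14.7352*b^3 + 3.53*b^2 - 10.5471*b - 4.8517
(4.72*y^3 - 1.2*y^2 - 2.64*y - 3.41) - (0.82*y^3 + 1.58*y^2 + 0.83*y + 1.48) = 3.9*y^3 - 2.78*y^2 - 3.47*y - 4.89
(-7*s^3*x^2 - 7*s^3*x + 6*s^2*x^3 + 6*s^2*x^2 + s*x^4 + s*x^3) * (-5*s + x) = 35*s^4*x^2 + 35*s^4*x - 37*s^3*x^3 - 37*s^3*x^2 + s^2*x^4 + s^2*x^3 + s*x^5 + s*x^4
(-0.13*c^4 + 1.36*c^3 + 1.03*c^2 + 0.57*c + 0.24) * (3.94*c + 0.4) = -0.5122*c^5 + 5.3064*c^4 + 4.6022*c^3 + 2.6578*c^2 + 1.1736*c + 0.096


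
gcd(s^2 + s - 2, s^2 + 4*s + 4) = s + 2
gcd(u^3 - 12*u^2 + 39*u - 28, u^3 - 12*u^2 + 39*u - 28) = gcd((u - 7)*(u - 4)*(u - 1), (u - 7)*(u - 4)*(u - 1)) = u^3 - 12*u^2 + 39*u - 28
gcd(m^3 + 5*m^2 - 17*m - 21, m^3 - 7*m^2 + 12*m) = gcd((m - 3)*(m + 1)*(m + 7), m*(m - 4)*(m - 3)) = m - 3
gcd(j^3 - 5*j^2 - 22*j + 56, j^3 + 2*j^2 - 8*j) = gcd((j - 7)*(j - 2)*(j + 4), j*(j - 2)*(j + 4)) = j^2 + 2*j - 8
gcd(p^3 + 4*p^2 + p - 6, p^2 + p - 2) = p^2 + p - 2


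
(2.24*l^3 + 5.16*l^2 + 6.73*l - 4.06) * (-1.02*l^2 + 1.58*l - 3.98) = -2.2848*l^5 - 1.724*l^4 - 7.627*l^3 - 5.7622*l^2 - 33.2002*l + 16.1588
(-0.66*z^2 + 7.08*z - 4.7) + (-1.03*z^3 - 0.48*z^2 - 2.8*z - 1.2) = -1.03*z^3 - 1.14*z^2 + 4.28*z - 5.9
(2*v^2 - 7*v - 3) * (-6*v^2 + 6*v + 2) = -12*v^4 + 54*v^3 - 20*v^2 - 32*v - 6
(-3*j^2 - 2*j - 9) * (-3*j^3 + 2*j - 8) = 9*j^5 + 6*j^4 + 21*j^3 + 20*j^2 - 2*j + 72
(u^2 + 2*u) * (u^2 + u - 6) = u^4 + 3*u^3 - 4*u^2 - 12*u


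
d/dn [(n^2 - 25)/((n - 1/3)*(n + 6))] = 3*(17*n^2 + 138*n + 425)/(9*n^4 + 102*n^3 + 253*n^2 - 204*n + 36)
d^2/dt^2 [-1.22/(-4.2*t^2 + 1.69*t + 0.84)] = (43.0416*t^2 - 17.31912*t - 1.22*(8.4*t - 1.69)*(16.8*t - 3.38) - 8.60832)/(-4.2*t^2 + 1.69*t + 0.84)^3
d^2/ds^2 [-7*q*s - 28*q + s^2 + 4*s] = 2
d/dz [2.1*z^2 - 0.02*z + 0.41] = 4.2*z - 0.02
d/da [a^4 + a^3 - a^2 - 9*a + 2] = 4*a^3 + 3*a^2 - 2*a - 9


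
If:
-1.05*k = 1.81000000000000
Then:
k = -1.72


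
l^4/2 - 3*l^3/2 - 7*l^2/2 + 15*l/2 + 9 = (l/2 + 1/2)*(l - 3)^2*(l + 2)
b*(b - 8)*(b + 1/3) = b^3 - 23*b^2/3 - 8*b/3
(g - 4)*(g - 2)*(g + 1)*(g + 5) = g^4 - 23*g^2 + 18*g + 40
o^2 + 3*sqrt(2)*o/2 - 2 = (o - sqrt(2)/2)*(o + 2*sqrt(2))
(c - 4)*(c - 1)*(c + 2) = c^3 - 3*c^2 - 6*c + 8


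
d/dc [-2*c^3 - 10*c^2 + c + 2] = -6*c^2 - 20*c + 1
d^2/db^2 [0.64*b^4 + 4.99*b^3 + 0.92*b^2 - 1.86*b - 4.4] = 7.68*b^2 + 29.94*b + 1.84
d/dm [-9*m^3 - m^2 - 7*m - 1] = -27*m^2 - 2*m - 7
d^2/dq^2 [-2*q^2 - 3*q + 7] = -4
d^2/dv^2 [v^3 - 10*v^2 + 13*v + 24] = 6*v - 20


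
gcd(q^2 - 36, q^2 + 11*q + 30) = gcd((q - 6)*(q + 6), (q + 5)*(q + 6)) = q + 6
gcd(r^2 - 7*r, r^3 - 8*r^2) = r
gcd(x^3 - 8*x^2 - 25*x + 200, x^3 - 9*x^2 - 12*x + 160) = x^2 - 13*x + 40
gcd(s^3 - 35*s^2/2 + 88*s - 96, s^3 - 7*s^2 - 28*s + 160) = s - 8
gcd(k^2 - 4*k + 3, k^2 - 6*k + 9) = k - 3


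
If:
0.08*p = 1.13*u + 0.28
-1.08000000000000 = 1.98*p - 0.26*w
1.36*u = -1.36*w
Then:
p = -0.51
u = -0.28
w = 0.28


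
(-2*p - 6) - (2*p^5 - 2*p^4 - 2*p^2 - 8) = -2*p^5 + 2*p^4 + 2*p^2 - 2*p + 2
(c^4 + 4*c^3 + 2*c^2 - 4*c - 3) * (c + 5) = c^5 + 9*c^4 + 22*c^3 + 6*c^2 - 23*c - 15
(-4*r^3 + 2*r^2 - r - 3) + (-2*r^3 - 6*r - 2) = -6*r^3 + 2*r^2 - 7*r - 5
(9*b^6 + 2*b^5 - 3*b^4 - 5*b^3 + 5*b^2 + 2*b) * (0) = 0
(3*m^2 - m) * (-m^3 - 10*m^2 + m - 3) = -3*m^5 - 29*m^4 + 13*m^3 - 10*m^2 + 3*m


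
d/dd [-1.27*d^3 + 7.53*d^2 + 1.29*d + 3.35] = -3.81*d^2 + 15.06*d + 1.29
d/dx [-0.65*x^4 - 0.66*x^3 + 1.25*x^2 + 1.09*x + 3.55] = -2.6*x^3 - 1.98*x^2 + 2.5*x + 1.09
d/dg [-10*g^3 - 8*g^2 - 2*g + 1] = -30*g^2 - 16*g - 2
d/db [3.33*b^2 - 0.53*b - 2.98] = 6.66*b - 0.53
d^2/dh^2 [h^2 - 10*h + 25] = 2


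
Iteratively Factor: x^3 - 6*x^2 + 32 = (x - 4)*(x^2 - 2*x - 8) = (x - 4)^2*(x + 2)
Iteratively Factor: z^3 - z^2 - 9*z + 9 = (z - 3)*(z^2 + 2*z - 3) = (z - 3)*(z - 1)*(z + 3)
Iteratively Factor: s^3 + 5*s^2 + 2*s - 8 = (s + 4)*(s^2 + s - 2) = (s + 2)*(s + 4)*(s - 1)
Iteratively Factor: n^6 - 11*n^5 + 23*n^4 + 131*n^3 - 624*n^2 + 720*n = (n - 4)*(n^5 - 7*n^4 - 5*n^3 + 111*n^2 - 180*n) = (n - 4)*(n + 4)*(n^4 - 11*n^3 + 39*n^2 - 45*n) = (n - 4)*(n - 3)*(n + 4)*(n^3 - 8*n^2 + 15*n) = (n - 4)*(n - 3)^2*(n + 4)*(n^2 - 5*n) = n*(n - 4)*(n - 3)^2*(n + 4)*(n - 5)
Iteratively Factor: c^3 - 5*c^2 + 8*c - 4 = (c - 1)*(c^2 - 4*c + 4) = (c - 2)*(c - 1)*(c - 2)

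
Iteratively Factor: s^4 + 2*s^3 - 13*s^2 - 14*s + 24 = (s - 3)*(s^3 + 5*s^2 + 2*s - 8) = (s - 3)*(s + 4)*(s^2 + s - 2) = (s - 3)*(s + 2)*(s + 4)*(s - 1)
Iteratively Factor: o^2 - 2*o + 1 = (o - 1)*(o - 1)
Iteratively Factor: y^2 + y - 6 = (y - 2)*(y + 3)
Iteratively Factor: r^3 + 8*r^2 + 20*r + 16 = (r + 4)*(r^2 + 4*r + 4) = (r + 2)*(r + 4)*(r + 2)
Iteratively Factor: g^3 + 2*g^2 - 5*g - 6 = (g + 3)*(g^2 - g - 2) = (g - 2)*(g + 3)*(g + 1)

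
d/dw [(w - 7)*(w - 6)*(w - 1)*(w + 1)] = 4*w^3 - 39*w^2 + 82*w + 13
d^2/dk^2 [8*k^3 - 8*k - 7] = 48*k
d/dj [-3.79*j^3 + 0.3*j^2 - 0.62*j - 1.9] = -11.37*j^2 + 0.6*j - 0.62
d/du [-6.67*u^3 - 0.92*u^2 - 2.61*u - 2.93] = -20.01*u^2 - 1.84*u - 2.61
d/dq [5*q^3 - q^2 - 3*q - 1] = 15*q^2 - 2*q - 3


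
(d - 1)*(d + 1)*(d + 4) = d^3 + 4*d^2 - d - 4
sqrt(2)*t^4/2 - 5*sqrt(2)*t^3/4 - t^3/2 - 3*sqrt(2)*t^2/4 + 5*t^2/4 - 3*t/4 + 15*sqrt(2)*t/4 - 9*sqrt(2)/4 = (t - 3/2)*(t - 1)*(t - 3*sqrt(2)/2)*(sqrt(2)*t/2 + 1)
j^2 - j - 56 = (j - 8)*(j + 7)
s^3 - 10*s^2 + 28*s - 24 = (s - 6)*(s - 2)^2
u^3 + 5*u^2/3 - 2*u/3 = u*(u - 1/3)*(u + 2)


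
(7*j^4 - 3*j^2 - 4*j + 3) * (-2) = -14*j^4 + 6*j^2 + 8*j - 6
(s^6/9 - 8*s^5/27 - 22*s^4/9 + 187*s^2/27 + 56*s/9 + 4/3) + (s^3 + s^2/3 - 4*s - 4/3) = s^6/9 - 8*s^5/27 - 22*s^4/9 + s^3 + 196*s^2/27 + 20*s/9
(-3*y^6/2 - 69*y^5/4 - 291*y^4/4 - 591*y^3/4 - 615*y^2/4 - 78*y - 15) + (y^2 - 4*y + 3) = -3*y^6/2 - 69*y^5/4 - 291*y^4/4 - 591*y^3/4 - 611*y^2/4 - 82*y - 12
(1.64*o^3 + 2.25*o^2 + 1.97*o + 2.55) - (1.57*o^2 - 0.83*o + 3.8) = 1.64*o^3 + 0.68*o^2 + 2.8*o - 1.25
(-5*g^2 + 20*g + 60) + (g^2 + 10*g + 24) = -4*g^2 + 30*g + 84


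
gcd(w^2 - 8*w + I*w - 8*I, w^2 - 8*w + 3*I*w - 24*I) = w - 8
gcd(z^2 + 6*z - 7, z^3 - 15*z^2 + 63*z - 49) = z - 1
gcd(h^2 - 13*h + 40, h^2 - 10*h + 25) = h - 5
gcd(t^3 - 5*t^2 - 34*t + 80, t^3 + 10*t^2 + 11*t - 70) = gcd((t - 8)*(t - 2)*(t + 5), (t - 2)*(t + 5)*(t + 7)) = t^2 + 3*t - 10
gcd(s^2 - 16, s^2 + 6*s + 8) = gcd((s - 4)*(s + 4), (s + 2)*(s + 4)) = s + 4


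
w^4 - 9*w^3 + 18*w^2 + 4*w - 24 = (w - 6)*(w - 2)^2*(w + 1)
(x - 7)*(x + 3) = x^2 - 4*x - 21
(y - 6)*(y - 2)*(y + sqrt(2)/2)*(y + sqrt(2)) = y^4 - 8*y^3 + 3*sqrt(2)*y^3/2 - 12*sqrt(2)*y^2 + 13*y^2 - 8*y + 18*sqrt(2)*y + 12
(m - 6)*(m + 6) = m^2 - 36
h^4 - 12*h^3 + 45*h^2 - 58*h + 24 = (h - 6)*(h - 4)*(h - 1)^2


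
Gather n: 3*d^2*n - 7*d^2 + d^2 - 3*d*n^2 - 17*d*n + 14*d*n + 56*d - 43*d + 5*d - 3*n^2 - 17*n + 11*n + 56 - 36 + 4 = -6*d^2 + 18*d + n^2*(-3*d - 3) + n*(3*d^2 - 3*d - 6) + 24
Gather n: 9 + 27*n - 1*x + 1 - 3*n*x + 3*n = n*(30 - 3*x) - x + 10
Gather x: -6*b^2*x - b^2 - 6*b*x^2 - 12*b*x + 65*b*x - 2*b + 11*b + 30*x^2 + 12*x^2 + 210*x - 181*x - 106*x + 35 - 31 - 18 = -b^2 + 9*b + x^2*(42 - 6*b) + x*(-6*b^2 + 53*b - 77) - 14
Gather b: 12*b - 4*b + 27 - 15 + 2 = 8*b + 14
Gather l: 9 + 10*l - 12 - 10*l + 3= 0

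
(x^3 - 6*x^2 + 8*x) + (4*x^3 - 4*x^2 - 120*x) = 5*x^3 - 10*x^2 - 112*x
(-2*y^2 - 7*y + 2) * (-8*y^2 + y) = 16*y^4 + 54*y^3 - 23*y^2 + 2*y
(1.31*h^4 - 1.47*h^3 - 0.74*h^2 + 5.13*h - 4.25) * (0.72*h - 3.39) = 0.9432*h^5 - 5.4993*h^4 + 4.4505*h^3 + 6.2022*h^2 - 20.4507*h + 14.4075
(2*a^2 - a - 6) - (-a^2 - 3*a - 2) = 3*a^2 + 2*a - 4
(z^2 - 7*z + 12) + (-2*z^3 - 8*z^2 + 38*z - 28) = -2*z^3 - 7*z^2 + 31*z - 16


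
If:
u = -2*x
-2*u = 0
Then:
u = 0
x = 0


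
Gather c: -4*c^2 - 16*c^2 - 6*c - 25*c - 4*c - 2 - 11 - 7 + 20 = -20*c^2 - 35*c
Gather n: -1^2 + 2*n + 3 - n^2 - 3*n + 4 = -n^2 - n + 6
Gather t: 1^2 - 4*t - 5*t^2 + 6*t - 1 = -5*t^2 + 2*t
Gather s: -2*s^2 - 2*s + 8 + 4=-2*s^2 - 2*s + 12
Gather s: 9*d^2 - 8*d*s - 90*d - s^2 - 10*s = 9*d^2 - 90*d - s^2 + s*(-8*d - 10)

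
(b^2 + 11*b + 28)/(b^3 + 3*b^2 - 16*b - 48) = (b + 7)/(b^2 - b - 12)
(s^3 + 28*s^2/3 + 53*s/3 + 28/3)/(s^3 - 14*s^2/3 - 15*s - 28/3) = (s + 7)/(s - 7)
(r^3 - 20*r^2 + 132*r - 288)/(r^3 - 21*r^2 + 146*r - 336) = (r - 6)/(r - 7)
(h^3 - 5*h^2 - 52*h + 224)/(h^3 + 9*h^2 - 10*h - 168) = (h - 8)/(h + 6)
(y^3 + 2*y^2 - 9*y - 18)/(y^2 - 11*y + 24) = (y^2 + 5*y + 6)/(y - 8)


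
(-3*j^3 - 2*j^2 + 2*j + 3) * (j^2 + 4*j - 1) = -3*j^5 - 14*j^4 - 3*j^3 + 13*j^2 + 10*j - 3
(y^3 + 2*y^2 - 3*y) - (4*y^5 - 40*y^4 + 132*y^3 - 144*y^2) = -4*y^5 + 40*y^4 - 131*y^3 + 146*y^2 - 3*y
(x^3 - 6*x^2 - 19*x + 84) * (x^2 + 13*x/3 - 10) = x^5 - 5*x^4/3 - 55*x^3 + 185*x^2/3 + 554*x - 840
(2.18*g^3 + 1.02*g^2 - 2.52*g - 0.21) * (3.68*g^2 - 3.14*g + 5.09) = 8.0224*g^5 - 3.0916*g^4 - 1.3802*g^3 + 12.3318*g^2 - 12.1674*g - 1.0689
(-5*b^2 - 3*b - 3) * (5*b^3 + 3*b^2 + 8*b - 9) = -25*b^5 - 30*b^4 - 64*b^3 + 12*b^2 + 3*b + 27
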